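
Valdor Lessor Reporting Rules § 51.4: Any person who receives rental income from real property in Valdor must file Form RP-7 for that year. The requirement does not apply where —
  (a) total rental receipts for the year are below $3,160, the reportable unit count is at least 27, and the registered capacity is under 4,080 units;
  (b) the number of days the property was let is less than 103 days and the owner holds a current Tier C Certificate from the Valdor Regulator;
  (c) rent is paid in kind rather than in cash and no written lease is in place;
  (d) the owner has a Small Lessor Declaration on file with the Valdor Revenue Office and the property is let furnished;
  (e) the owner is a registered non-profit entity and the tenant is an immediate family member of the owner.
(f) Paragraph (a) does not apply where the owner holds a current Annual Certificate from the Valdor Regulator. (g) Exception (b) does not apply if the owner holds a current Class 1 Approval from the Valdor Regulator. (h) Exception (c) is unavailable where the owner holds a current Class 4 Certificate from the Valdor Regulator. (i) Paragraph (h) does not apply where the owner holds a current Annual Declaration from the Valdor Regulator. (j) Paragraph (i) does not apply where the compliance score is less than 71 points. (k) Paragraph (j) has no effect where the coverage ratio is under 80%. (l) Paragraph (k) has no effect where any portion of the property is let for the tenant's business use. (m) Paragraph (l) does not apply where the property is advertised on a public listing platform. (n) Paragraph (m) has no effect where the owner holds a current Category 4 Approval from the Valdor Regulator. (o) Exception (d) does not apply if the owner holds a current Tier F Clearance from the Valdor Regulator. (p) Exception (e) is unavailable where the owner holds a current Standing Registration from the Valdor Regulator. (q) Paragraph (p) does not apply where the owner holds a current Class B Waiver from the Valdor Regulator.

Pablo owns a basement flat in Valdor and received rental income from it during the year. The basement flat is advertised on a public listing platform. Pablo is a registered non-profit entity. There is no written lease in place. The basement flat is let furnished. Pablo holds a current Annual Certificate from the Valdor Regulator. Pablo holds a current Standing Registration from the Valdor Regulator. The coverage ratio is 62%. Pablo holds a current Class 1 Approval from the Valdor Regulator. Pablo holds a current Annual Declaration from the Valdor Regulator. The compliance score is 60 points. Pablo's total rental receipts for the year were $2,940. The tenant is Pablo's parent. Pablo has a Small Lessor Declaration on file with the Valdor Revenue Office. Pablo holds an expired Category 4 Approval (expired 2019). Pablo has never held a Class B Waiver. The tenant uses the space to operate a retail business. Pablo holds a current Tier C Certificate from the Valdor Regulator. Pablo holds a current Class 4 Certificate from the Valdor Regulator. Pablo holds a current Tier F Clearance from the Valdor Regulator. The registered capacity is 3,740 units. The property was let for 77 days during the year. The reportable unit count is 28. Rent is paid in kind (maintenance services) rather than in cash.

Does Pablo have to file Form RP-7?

Exception (a) is satisfied on its face — total rental receipts for the year are $2,940, below the $3,160 limit; the reportable unit count is 28, meeting the 27 threshold; the registered capacity is 3,740 units, under the 4,080 units limit. However, paragraph (f) must be considered: (f) applies — a current Annual Certificate is held. (a) is therefore removed.
Exception (b) is satisfied on its face — the number of days the property was let is 77 days, less than the 103 days limit; a current Tier C Certificate is held. However, paragraph (g) must be considered: (g) operates against (b): a current Class 1 Approval is held. So (b) is unavailable.
All of (c)'s requirements are met (rent is paid in kind; there is no written lease). Under paragraphs (h)–(n): (h) would limit (c) — a current Class 4 Certificate is held — but (i) sets (h) aside: (i) operates against (h): a current Annual Declaration is held. (j) would limit (i) — the compliance score is 60 points, less than the 71 points limit — but (k) sets (j) aside: (k) operates — the coverage ratio is 62%, under the 80% limit. (l) is triggered (the space is let for business use), but is set aside by (m): (m) is triggered — the property is publicly advertised. (n) does not operate here (the Category 4 Approval is not current), so (m) stands. So (c) applies.
Exception (d)'s conditions are all satisfied: a Small Lessor Declaration is on file; the property is let furnished. But applying paragraph (o): (o) operates against (d): a current Tier F Clearance is held. Exception (d) does not apply.
All of (e)'s requirements are met (Pablo is a registered non-profit; the tenant is an immediate family member). But: (p) is triggered — a current Standing Registration is held. (q) is not triggered (there is no Class B Waiver in force), so (p) stands. Exception (e) does not apply.

No — exception (c) applies; Pablo is not required to file Form RP-7.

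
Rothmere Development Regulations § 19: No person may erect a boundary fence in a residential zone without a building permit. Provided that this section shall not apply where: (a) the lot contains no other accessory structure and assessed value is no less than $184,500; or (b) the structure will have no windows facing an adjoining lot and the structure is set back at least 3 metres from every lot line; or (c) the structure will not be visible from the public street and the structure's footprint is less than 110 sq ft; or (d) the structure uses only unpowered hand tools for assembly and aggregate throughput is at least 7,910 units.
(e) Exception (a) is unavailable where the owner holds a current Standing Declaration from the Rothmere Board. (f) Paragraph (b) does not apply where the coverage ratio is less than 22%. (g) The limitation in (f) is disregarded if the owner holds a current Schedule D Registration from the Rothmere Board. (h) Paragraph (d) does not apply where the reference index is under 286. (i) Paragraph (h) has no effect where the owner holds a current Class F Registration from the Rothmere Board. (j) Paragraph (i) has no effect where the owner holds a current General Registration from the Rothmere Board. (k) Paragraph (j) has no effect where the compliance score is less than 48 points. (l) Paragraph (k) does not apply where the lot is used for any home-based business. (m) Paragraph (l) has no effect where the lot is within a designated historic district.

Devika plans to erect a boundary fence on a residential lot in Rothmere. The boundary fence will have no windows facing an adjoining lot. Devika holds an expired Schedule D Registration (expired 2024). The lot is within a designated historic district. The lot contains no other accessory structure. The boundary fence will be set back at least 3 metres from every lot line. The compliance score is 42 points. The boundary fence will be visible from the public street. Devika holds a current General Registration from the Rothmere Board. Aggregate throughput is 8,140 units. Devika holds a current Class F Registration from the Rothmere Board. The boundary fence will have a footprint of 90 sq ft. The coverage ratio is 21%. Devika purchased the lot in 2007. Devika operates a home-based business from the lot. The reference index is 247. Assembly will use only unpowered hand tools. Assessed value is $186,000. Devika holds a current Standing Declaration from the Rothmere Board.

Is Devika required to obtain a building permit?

Exception (a): the lot has no other accessory structure; assessed value is $186,000, meeting the $184,500 threshold — every condition holds. However, paragraph (e) must be considered: (e) is triggered — a current Standing Declaration is held. (a) is therefore removed.
All of (b)'s requirements are met (no windows face an adjoining lot; the setback is at least 3 m on every side). But: (f) operates against (b): the coverage ratio is 21%, less than the 22% limit. (g), which would lift (f), is not triggered — the Schedule D Registration is not current. So (b) is unavailable.
Exception (c) does not apply: the structure will be visible from the street.
All of (d)'s requirements are met (assembly uses only hand tools; aggregate throughput is 8,140 units, meeting the 7,910 units threshold). Applying paragraphs (h)–(m): (h) would limit (d) — the reference index is 247, under the 286 limit — but (i) sets (h) aside: (i) operates against (h): a current Class F Registration is held. (j) would limit (i) — a current General Registration is held — but (k) sets (j) aside: (k) is triggered — the compliance score is 42 points, less than the 48 points limit. (l) would limit (k) — a home-based business operates on the lot — but (m) sets (l) aside: (m) is engaged — the lot is in a historic district. (d) remains available.

No — exception (d) applies; Devika does not need a building permit.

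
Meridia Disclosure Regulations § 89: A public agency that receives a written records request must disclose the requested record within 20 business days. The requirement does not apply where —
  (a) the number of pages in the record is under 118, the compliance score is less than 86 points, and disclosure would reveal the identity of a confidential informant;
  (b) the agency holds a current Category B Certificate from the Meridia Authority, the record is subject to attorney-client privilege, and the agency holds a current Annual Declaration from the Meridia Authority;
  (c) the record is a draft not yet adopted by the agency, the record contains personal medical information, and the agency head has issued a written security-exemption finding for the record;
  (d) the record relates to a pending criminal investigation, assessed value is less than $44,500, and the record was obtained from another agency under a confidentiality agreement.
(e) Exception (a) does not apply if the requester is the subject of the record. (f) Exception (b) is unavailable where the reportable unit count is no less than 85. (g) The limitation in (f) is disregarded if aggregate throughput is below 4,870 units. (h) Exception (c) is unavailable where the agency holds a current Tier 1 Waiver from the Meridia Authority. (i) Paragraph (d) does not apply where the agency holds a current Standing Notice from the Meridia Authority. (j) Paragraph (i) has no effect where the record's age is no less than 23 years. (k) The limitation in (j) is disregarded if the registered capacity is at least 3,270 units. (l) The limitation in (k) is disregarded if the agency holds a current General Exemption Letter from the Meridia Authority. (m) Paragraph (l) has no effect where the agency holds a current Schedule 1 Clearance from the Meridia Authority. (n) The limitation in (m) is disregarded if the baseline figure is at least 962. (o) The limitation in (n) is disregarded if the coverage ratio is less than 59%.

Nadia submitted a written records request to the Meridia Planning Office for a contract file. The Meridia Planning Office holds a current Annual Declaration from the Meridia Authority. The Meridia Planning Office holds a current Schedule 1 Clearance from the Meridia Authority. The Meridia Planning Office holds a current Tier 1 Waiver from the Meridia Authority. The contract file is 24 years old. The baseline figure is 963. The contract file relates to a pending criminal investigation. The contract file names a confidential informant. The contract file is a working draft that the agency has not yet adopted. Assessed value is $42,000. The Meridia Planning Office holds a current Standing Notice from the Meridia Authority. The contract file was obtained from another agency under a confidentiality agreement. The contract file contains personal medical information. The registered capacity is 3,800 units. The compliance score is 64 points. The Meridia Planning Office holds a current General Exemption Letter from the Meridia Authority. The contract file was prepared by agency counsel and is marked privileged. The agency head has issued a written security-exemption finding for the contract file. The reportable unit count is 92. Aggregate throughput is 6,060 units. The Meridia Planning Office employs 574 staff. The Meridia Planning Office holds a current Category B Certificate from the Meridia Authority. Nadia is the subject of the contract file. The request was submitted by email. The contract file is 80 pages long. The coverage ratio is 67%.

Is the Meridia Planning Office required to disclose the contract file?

No — exception (d) applies; the Meridia Planning Office is not required to disclose the contract file.

Exception (a): the number of pages in the record is 80, under the 118 limit; the compliance score is 64 points, less than the 86 points limit; the contract file names a confidential informant — every condition holds. But: (e) is engaged — Nadia is the subject of the contract file. (a) is therefore removed.
Exception (b) is satisfied on its face — a current Category B Certificate is held; the contract file is privileged; a current Annual Declaration is held. But: (f) operates against (b): the reportable unit count is 92, meeting the 85 threshold. (g), which would lift (f), is not engaged — aggregate throughput is 6,060 units, not below 4,870 units. (b) is therefore removed.
Exception (c)'s conditions are all satisfied: the contract file is an unadopted draft; the contract file contains personal medical information; a written security-exemption finding has been issued. But: (h) is engaged — a current Tier 1 Waiver is held. Exception (c) does not apply.
Exception (d): the contract file relates to a pending investigation; assessed value is $42,000, less than the $44,500 limit; the contract file was obtained under a confidentiality agreement — every condition holds. Applying paragraphs (i)–(o): (i) is engaged (a current Standing Notice is held), but is overridden by (j): (j) is engaged — the record's age is 24 years, meeting the 23 years threshold. (k) operates (the registered capacity is 3,800 units, meeting the 3,270 units threshold), but yields to (l): (l) operates against (k): a current General Exemption Letter is held. (m) would limit (l) — a current Schedule 1 Clearance is held — but (n) sets (m) aside: (n) applies — the baseline figure is 963, meeting the 962 threshold. (o) is not triggered (the coverage ratio is 67%, not less than 59%), so (n) stands. Exception (d) stands.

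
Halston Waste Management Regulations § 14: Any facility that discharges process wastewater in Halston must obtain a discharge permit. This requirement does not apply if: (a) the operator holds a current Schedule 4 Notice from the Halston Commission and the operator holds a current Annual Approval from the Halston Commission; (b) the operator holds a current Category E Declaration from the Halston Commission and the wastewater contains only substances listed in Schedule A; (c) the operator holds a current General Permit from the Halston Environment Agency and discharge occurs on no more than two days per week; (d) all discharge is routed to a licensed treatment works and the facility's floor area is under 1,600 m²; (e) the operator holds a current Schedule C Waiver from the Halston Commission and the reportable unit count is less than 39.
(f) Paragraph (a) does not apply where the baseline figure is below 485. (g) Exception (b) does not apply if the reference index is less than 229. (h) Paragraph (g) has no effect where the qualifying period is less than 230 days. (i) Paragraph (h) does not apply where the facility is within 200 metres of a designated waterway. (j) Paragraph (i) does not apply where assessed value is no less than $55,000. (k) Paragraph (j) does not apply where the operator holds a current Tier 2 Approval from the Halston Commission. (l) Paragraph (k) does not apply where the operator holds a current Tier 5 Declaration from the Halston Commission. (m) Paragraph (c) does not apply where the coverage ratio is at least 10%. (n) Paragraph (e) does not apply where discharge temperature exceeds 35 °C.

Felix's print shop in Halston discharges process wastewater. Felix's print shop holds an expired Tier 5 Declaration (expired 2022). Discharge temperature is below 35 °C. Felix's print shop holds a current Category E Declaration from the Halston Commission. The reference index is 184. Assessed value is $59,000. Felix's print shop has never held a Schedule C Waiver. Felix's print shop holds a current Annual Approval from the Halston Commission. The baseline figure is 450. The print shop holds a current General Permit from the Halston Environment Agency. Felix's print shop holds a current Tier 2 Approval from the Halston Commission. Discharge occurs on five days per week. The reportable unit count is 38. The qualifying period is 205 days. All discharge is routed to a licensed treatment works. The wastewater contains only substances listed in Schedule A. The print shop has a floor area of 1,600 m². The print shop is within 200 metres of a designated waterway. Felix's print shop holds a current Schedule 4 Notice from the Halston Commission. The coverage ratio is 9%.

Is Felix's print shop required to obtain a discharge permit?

Yes — Felix's print shop must obtain a discharge permit.

All of (a)'s requirements are met (a current Schedule 4 Notice is held; a current Annual Approval is held). But applying paragraph (f): (f) operates against (a): the baseline figure is 450, below the 485 limit. Exception (a) does not apply.
Exception (b) is satisfied on its face — a current Category E Declaration is held; the wastewater is Schedule-A-only. But applying paragraphs (g)–(l): (g) operates against (b): the reference index is 184, less than the 229 limit. (h) would limit (g) — the qualifying period is 205 days, less than the 230 days limit — but (i) sets (h) aside: (i) operates against (h): the print shop is within 200 m of a designated waterway. (j) would limit (i) — assessed value is $59,000, meeting the $55,000 threshold — but (k) sets (j) aside: (k) operates against (j): a current Tier 2 Approval is held. (l), which would lift (k), is inapplicable — the Tier 5 Declaration is not current. Exception (b) does not apply.
Exception (c) requires that discharge occurs on no more than two days per week; but discharge occurs on five days per week, so (c) is unavailable.
Exception (d) fails — the facility's floor area is 1,600 m², not under 1,600 m².
Exception (e) fails — the Schedule C Waiver is not current.
Every exception is unavailable, so the rule governs.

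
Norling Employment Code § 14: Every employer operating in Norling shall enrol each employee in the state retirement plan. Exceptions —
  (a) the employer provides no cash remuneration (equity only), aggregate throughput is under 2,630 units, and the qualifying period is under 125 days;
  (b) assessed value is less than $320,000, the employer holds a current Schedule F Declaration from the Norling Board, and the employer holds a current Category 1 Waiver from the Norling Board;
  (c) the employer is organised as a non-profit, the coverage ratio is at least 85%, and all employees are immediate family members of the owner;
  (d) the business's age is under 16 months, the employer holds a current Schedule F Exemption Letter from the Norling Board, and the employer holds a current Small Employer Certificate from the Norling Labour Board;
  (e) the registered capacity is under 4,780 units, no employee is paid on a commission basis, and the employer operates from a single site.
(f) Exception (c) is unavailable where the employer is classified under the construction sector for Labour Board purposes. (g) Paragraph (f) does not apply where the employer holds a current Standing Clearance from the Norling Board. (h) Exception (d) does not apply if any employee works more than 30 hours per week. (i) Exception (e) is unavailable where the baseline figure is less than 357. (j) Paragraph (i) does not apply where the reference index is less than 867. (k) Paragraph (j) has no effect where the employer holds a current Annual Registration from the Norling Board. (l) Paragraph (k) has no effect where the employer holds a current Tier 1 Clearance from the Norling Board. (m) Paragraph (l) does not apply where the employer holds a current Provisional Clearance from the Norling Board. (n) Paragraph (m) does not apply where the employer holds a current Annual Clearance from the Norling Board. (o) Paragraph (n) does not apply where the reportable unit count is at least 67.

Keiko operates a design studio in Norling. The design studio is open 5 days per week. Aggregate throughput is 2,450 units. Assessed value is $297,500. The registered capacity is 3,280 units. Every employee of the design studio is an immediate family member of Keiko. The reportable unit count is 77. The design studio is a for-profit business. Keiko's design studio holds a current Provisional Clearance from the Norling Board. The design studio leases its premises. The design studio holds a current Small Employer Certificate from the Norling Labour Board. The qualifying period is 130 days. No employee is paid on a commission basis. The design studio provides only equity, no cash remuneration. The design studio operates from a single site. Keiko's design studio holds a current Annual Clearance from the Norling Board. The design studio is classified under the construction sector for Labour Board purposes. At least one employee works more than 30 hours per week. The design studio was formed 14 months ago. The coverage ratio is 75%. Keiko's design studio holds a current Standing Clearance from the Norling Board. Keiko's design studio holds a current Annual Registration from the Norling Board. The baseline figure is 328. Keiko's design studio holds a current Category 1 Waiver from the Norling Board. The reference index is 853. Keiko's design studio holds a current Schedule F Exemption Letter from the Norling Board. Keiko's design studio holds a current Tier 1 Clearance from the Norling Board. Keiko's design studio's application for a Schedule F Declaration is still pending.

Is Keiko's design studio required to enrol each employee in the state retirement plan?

Exception (a) fails — the qualifying period is 130 days, not under 125 days.
Exception (b) fails — no current Schedule F Declaration is held.
Exception (c) fails — the employer is for-profit.
Exception (d): the business's age is 14 months, under the 16 months limit; a current Schedule F Exemption Letter is held; a current Small Employer Certificate is held — every condition holds. However, paragraph (h) must be considered: (h) operates — at least one employee exceeds 30 hours/week. Exception (d) does not apply.
Exception (e) is satisfied on its face — the registered capacity is 3,280 units, under the 4,780 units limit; no employee is paid on commission; the employer operates from a single site. However, paragraphs (i)–(o) must be considered: (i) is triggered — the baseline figure is 328, less than the 357 limit. (j) applies (the reference index is 853, less than the 867 limit), but is set aside by (k): (k) operates against (j): a current Annual Registration is held. (l) would limit (k) — a current Tier 1 Clearance is held — but (m) sets (l) aside: (m) operates against (l): a current Provisional Clearance is held. (n) operates (a current Annual Clearance is held), but is overridden by (o): (o) applies — the reportable unit count is 77, meeting the 67 threshold. (e) is therefore removed.
Every exception is unavailable, so the rule governs.

Yes — Keiko's design studio must enrol each employee in the state retirement plan.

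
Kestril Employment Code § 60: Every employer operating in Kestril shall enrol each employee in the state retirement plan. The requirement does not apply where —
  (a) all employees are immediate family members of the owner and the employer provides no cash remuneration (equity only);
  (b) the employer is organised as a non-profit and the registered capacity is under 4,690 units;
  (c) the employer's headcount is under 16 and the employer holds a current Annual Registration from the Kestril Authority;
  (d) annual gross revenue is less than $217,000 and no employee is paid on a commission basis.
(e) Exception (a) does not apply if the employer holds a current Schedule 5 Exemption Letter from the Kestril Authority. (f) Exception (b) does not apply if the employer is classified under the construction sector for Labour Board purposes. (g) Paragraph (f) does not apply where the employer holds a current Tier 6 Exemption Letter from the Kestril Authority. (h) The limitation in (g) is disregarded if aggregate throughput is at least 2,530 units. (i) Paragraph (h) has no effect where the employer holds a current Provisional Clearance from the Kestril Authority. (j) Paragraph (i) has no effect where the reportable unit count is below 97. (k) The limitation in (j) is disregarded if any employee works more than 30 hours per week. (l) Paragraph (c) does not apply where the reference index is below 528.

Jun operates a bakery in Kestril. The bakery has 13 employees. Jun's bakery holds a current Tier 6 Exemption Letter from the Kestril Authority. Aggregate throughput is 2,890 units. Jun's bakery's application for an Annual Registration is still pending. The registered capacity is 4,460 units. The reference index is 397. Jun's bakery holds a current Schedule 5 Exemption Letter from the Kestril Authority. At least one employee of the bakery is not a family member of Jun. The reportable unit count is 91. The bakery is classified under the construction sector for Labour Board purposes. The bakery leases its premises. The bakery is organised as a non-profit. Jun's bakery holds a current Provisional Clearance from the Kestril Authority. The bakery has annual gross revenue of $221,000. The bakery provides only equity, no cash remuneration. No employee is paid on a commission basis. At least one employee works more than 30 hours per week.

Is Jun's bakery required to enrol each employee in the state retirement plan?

Exception (a) does not apply: at least one employee is not a family member.
Exception (b) is satisfied on its face — the employer is a non-profit; the registered capacity is 4,460 units, under the 4,690 units limit. Considering the limiting provisions: (f) operates (the bakery is classified under the construction sector), but yields to (g): (g) applies — a current Tier 6 Exemption Letter is held. (h) would limit (g) — aggregate throughput is 2,890 units, meeting the 2,530 units threshold — but (i) sets (h) aside: (i) operates against (h): a current Provisional Clearance is held. (j) is engaged (the reportable unit count is 91, below the 97 limit), but is set aside by (k): (k) is triggered — at least one employee exceeds 30 hours/week. So (b) applies.
Exception (c) fails — the Annual Registration is not current.
Exception (d) fails — annual gross revenue is $221,000, not less than $217,000.

No — exception (b) applies; Jun's bakery is not required to enrol each employee in the state retirement plan.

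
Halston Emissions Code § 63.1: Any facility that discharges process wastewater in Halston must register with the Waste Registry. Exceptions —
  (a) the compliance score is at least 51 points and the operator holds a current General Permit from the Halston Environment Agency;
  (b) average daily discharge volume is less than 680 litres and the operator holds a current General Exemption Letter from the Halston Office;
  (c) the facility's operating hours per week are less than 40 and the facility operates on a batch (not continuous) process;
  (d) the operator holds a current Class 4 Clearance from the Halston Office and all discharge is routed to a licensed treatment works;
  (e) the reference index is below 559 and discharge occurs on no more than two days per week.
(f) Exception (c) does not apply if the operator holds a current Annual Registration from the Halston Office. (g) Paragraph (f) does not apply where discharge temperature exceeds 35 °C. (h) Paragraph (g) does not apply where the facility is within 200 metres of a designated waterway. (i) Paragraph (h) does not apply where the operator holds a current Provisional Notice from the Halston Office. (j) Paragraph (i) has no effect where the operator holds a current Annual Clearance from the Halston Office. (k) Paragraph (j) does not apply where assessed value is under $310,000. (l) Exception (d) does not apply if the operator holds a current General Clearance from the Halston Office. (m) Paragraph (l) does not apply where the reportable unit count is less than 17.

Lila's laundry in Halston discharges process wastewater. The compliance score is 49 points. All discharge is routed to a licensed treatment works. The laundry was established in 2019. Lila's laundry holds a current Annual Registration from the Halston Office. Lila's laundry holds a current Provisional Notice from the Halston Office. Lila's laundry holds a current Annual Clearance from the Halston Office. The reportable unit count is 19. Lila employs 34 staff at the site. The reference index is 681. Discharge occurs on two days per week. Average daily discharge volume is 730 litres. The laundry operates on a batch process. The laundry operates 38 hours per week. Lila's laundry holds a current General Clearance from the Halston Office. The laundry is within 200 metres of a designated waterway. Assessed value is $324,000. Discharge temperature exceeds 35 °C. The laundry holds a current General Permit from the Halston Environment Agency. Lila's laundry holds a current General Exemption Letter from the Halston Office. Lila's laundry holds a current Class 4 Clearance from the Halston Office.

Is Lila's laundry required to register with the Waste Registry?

Yes — Lila's laundry must register with the Waste Registry.

Exception (a) fails — the compliance score is 49 points, short of 51 points.
Exception (b) does not apply: average daily discharge volume is 730 litres, not less than 680 litres.
Exception (c): the facility's operating hours per week are 38, less than the 40 limit; the facility operates on a batch process — every condition holds. But: (f) operates — a current Annual Registration is held. (g) would limit (f) — discharge temperature exceeds 35 °C — but (h) sets (g) aside: (h) operates against (g): the laundry is within 200 m of a designated waterway. (i) would limit (h) — a current Provisional Notice is held — but (j) sets (i) aside: (j) is engaged — a current Annual Clearance is held. (k), which would lift (j), does not operate here — assessed value is $324,000, not under $310,000. (c) is therefore removed.
All of (d)'s requirements are met (a current Class 4 Clearance is held; discharge is routed to a licensed treatment works). But: (l) is triggered — a current General Clearance is held. (m) does not operate here (the reportable unit count is 19, not less than 17), so (l) stands. (d) is therefore removed.
Exception (e) requires that the reference index is below 559; but the reference index is 681, not below 559, so (e) is unavailable.
No exception is made out. Lila's laundry falls within the general rule.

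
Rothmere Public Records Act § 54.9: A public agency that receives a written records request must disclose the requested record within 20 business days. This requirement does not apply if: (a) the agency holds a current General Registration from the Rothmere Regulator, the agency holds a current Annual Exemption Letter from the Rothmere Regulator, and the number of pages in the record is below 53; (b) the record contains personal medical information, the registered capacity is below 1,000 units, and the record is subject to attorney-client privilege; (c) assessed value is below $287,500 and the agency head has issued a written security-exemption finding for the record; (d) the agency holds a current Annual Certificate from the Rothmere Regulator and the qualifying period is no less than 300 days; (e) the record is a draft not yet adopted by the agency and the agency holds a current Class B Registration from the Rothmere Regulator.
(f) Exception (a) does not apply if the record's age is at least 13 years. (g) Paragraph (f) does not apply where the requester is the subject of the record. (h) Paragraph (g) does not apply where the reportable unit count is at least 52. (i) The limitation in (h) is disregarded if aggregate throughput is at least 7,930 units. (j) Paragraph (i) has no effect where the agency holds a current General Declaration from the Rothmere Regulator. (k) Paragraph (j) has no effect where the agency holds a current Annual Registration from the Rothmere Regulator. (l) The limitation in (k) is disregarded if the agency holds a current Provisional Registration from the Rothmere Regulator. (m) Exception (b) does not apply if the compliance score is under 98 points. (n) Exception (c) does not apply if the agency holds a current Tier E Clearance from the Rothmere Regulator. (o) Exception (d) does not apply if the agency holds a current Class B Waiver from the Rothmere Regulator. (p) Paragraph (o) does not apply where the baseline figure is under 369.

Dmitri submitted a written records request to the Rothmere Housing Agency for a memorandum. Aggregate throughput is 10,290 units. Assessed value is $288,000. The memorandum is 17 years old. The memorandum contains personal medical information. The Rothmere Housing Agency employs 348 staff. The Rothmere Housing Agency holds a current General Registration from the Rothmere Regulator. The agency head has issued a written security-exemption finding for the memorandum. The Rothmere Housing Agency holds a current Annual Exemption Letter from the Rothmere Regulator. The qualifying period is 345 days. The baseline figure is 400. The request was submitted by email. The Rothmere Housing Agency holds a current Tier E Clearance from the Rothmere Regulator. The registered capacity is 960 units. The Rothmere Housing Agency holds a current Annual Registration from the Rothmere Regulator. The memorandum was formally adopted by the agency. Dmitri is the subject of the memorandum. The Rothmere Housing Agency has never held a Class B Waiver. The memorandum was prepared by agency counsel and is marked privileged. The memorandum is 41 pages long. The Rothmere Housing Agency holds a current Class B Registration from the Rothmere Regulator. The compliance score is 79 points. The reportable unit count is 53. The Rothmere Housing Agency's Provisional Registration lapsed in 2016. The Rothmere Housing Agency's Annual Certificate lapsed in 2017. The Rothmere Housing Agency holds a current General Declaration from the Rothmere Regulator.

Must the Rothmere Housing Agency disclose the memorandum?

Exception (a) is satisfied on its face — a current General Registration is held; a current Annual Exemption Letter is held; the number of pages in the record is 41, below the 53 limit. As to paragraphs (f)–(l): (f) is triggered (the record's age is 17 years, meeting the 13 years threshold), but yields to (g): (g) operates — Dmitri is the subject of the memorandum. (h) applies (the reportable unit count is 53, meeting the 52 threshold), but is displaced by (i): (i) is triggered — aggregate throughput is 10,290 units, meeting the 7,930 units threshold. (j) would limit (i) — a current General Declaration is held — but (k) sets (j) aside: (k) is triggered — a current Annual Registration is held. (l), which would lift (k), does not operate here — the Provisional Registration is not current. Exception (a) stands.
Exception (b)'s conditions are all satisfied: the memorandum contains personal medical information; the registered capacity is 960 units, below the 1,000 units limit; the memorandum is privileged. Turning to paragraph (m): (m) operates against (b): the compliance score is 79 points, under the 98 points limit. So (b) is unavailable.
Exception (c) requires that assessed value is below $287,500; but assessed value is $288,000, not below $287,500, so (c) is unavailable.
Exception (d) fails — there is no Annual Certificate in force.
Exception (e) requires that the record is a draft not yet adopted by the agency; but the memorandum has been formally adopted, so (e) is unavailable.

No — exception (a) applies; the Rothmere Housing Agency is not required to disclose the memorandum.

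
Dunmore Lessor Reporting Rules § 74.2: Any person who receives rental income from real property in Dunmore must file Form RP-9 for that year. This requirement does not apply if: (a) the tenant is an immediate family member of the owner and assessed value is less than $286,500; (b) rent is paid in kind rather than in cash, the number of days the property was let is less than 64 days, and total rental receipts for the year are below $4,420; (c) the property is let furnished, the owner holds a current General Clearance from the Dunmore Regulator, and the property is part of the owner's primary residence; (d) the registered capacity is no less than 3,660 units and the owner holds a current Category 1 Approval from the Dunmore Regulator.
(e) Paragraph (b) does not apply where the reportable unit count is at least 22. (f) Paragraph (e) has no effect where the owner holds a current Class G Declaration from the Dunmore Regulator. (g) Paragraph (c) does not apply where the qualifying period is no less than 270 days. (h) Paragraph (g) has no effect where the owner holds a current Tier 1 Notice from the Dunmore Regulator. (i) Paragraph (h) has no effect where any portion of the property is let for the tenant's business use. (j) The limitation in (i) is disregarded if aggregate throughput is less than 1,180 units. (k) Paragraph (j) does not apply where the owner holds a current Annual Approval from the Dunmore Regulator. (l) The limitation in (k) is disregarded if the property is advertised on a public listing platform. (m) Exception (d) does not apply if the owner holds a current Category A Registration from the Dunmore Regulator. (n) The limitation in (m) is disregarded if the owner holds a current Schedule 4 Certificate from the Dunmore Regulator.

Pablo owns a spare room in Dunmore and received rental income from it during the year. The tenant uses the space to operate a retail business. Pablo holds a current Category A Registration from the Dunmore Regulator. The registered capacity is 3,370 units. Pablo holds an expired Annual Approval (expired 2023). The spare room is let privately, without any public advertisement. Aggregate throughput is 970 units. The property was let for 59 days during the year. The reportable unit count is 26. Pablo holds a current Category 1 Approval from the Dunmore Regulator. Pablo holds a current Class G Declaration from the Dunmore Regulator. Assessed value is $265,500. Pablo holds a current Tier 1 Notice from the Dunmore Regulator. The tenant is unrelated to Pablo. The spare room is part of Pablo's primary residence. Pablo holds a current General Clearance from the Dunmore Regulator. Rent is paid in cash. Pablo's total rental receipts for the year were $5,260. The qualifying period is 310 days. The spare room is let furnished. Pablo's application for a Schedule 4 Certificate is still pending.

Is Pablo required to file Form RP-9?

No — exception (c) applies; Pablo is not required to file Form RP-9.

Exception (a) does not apply: the tenant is unrelated to the owner.
Exception (b) fails — rent is paid in cash.
Exception (c)'s conditions are all satisfied: the property is let furnished; a current General Clearance is held; the spare room is part of the primary residence. Under paragraphs (g)–(l): (g) is triggered (the qualifying period is 310 days, meeting the 270 days threshold), but is overridden by (h): (h) is triggered — a current Tier 1 Notice is held. (i) would limit (h) — the space is let for business use — but (j) sets (i) aside: (j) operates against (i): aggregate throughput is 970 units, less than the 1,180 units limit. (k), which would lift (j), does not operate here — the Annual Approval is not current. Exception (c) stands.
Exception (d) requires that the registered capacity is no less than 3,660 units; but the registered capacity is 3,370 units, short of 3,660 units, so (d) is unavailable.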